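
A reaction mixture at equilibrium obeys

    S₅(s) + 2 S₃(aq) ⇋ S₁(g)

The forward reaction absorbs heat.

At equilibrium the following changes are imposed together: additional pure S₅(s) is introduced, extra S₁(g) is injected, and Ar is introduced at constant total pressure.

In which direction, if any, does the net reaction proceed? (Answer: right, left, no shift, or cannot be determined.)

cannot be determined

S₅ is a pure solid; its activity is 1 regardless of amount, so Q is unaffected — no shift from this change.
Adding S₁ (g), a product, drives the reaction to the left.
Adding inert gas at constant total pressure expands the volume and lowers every reacting partial pressure. With Δn_gas = 1 − 0 = +1, Q moves away from K toward the side with fewer gas moles, so the system shifts toward the side with more gas moles — to the right.
The individual effects push in opposite directions; without quantitative information the net direction cannot be determined.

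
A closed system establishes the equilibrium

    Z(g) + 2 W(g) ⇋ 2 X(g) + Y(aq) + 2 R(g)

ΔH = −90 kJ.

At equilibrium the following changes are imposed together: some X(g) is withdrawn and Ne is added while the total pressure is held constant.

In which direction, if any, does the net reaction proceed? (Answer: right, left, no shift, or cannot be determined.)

right

Removing X (g), a product, drives the reaction to the right.
Adding inert gas at constant total pressure expands the volume and lowers every reacting partial pressure. With Δn_gas = 4 − 3 = +1, Q moves away from K toward the side with fewer gas moles, so the system shifts toward the side with more gas moles — to the right.
All effects act in the same direction — net shift to the right.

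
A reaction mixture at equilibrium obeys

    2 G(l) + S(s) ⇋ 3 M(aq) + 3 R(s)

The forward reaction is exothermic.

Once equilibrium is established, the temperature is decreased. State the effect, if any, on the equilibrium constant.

K depends on temperature via the van 't Hoff relation. The forward reaction is exothermic, so lowering T increases K.

increases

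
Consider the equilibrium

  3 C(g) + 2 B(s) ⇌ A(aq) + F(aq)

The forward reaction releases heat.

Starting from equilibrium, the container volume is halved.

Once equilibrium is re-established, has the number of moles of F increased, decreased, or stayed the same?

increases

Gas moles: reactants 3, products 0 (Δn_gas = -3). Compression shifts the system toward the side with fewer moles of gas — to the right.
The net shift is to the right. F is a product, so its amount increases.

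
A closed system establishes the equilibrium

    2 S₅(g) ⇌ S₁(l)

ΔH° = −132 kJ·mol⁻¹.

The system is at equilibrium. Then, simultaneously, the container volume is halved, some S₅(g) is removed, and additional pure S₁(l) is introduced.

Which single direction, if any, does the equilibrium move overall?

Gas moles: reactants 2, products 0 (Δn_gas = -2). Compression shifts the system toward the side with fewer moles of gas — to the right.
Removing S₅ (g), a reactant, drives the reaction to the left.
S₁ is a pure liquid; its activity is 1 regardless of amount, so Q is unaffected — no shift from this change.
The individual effects push in opposite directions; without quantitative information the net direction cannot be determined.

cannot be determined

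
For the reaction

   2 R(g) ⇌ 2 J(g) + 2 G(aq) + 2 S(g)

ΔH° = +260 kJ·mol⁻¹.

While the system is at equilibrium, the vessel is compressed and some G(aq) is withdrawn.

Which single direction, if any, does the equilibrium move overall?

Gas moles: reactants 2, products 4 (Δn_gas = +2). Compression shifts the system toward the side with fewer moles of gas — to the left.
Removing G (aq), a product, drives the reaction to the right.
The individual effects push in opposite directions; without quantitative information the net direction cannot be determined.

cannot be determined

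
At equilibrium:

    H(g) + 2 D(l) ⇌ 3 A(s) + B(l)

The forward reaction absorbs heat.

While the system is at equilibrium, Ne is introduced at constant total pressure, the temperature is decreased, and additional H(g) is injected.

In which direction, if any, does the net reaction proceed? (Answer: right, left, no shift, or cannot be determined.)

cannot be determined

Adding inert gas at constant total pressure expands the volume and lowers every reacting partial pressure. With Δn_gas = 0 − 1 = -1, Q moves away from K toward the side with fewer gas moles, so the system shifts toward the side with more gas moles — to the left.
The forward reaction is endothermic. Lowering T favours the exothermic direction — shift to the left.
Adding H (g), a reactant, drives the reaction to the right.
The individual effects push in opposite directions; without quantitative information the net direction cannot be determined.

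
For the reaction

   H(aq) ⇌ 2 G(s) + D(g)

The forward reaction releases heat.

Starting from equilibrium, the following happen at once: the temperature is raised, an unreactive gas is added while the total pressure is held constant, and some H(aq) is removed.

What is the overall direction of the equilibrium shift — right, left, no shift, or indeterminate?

cannot be determined

The forward reaction is exothermic. Raising T favours the endothermic direction — shift to the left.
Adding inert gas at constant total pressure expands the volume and lowers every reacting partial pressure. With Δn_gas = 1 − 0 = +1, Q moves away from K toward the side with fewer gas moles, so the system shifts toward the side with more gas moles — to the right.
Removing H (aq), a reactant, drives the reaction to the left.
The individual effects push in opposite directions; without quantitative information the net direction cannot be determined.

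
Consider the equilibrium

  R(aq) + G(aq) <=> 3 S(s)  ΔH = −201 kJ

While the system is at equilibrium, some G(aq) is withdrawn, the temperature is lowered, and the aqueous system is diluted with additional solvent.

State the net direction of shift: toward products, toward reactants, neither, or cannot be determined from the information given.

cannot be determined

Removing G (aq), a reactant, drives the reaction to the left.
The forward reaction is exothermic. Lowering T favours the exothermic direction — shift to the right.
Dilution lowers every aqueous concentration by the same factor. Δn_aq = 0 − 2 = -2, so the system shifts toward the side with more dissolved moles — to the left.
The individual effects push in opposite directions; without quantitative information the net direction cannot be determined.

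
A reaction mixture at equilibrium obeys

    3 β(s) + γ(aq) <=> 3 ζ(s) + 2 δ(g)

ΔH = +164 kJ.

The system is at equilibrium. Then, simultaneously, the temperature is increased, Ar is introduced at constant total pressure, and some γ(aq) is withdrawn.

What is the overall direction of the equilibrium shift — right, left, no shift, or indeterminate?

cannot be determined

The forward reaction is endothermic. Raising T favours the endothermic direction — shift to the right.
Adding inert gas at constant total pressure expands the volume and lowers every reacting partial pressure. With Δn_gas = 2 − 0 = +2, Q moves away from K toward the side with fewer gas moles, so the system shifts toward the side with more gas moles — to the right.
Removing γ (aq), a reactant, drives the reaction to the left.
The individual effects push in opposite directions; without quantitative information the net direction cannot be determined.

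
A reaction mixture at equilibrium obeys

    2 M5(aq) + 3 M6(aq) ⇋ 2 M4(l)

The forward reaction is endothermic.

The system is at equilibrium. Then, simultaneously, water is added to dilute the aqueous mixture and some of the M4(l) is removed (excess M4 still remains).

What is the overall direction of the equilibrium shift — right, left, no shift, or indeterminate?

left

Dilution lowers every aqueous concentration by the same factor. Δn_aq = 0 − 5 = -5, so the system shifts toward the side with more dissolved moles — to the left.
M4 is a pure liquid; its activity is 1 regardless of amount, so Q is unaffected — no shift from this change.
Only the nonzero effect(s) matter; the net shift is to the left.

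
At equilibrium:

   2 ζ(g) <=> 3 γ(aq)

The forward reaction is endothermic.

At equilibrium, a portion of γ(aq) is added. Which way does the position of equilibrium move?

Adding γ (aq), a product, drives the reaction to the left.

left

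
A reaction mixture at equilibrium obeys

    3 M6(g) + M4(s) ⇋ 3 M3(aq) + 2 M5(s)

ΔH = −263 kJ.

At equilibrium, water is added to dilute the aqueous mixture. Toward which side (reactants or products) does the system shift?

right

Dilution lowers every aqueous concentration by the same factor. Δn_aq = 3 − 0 = +3, so the system shifts toward the side with more dissolved moles — to the right.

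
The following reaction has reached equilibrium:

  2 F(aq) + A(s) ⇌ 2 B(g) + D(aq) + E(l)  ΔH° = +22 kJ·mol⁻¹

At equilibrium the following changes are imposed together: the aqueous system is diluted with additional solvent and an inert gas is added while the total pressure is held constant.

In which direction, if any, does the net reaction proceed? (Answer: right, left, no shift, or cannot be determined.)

cannot be determined

Dilution lowers every aqueous concentration by the same factor. Δn_aq = 1 − 2 = -1, so the system shifts toward the side with more dissolved moles — to the left.
Adding inert gas at constant total pressure expands the volume and lowers every reacting partial pressure. With Δn_gas = 2 − 0 = +2, Q moves away from K toward the side with fewer gas moles, so the system shifts toward the side with more gas moles — to the right.
The individual effects push in opposite directions; without quantitative information the net direction cannot be determined.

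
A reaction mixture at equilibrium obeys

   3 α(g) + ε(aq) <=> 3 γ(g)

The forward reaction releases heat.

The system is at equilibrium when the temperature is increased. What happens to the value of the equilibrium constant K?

K depends on temperature via the van 't Hoff relation. The forward reaction is exothermic, so raising T decreases K.

decreases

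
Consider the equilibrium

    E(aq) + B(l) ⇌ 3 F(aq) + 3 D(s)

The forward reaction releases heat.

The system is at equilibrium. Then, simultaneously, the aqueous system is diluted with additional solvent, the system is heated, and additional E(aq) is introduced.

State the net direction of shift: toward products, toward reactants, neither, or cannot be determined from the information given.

Dilution lowers every aqueous concentration by the same factor. Δn_aq = 3 − 1 = +2, so the system shifts toward the side with more dissolved moles — to the right.
The forward reaction is exothermic. Raising T favours the endothermic direction — shift to the left.
Adding E (aq), a reactant, drives the reaction to the right.
The individual effects push in opposite directions; without quantitative information the net direction cannot be determined.

cannot be determined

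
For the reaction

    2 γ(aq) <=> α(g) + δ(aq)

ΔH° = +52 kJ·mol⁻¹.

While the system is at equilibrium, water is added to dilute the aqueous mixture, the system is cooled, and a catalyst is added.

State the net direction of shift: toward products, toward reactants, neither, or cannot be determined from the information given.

left

Dilution lowers every aqueous concentration by the same factor. Δn_aq = 1 − 2 = -1, so the system shifts toward the side with more dissolved moles — to the left.
The forward reaction is endothermic. Lowering T favours the exothermic direction — shift to the left.
A catalyst speeds both forward and reverse rates equally; it changes neither Q nor K — no shift from this change.
Only the nonzero effect(s) matter; the net shift is to the left.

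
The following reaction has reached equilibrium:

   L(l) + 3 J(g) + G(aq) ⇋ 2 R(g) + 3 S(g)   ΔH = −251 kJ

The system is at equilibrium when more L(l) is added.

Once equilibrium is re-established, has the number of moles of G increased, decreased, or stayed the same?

unchanged

L is a pure liquid; its activity is 1 regardless of amount, so Q is unaffected — no shift from this change.
No net shift occurs, so the amount of G is unchanged.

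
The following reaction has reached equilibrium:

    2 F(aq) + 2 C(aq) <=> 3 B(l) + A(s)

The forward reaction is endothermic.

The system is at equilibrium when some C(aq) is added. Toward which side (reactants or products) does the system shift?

right

Adding C (aq), a reactant, drives the reaction to the right.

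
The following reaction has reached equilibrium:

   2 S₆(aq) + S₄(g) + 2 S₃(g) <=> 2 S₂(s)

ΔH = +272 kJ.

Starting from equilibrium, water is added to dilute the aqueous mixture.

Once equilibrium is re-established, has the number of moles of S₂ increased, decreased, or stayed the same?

decreases

Dilution lowers every aqueous concentration by the same factor. Δn_aq = 0 − 2 = -2, so the system shifts toward the side with more dissolved moles — to the left.
The net shift is to the left. S₂ is a product, so its amount decreases.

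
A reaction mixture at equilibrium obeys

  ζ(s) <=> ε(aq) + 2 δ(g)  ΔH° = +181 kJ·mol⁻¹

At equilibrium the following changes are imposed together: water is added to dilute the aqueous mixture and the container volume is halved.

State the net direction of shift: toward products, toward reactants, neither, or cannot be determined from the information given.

Dilution lowers every aqueous concentration by the same factor. Δn_aq = 1 − 0 = +1, so the system shifts toward the side with more dissolved moles — to the right.
Gas moles: reactants 0, products 2 (Δn_gas = +2). Compression shifts the system toward the side with fewer moles of gas — to the left.
The individual effects push in opposite directions; without quantitative information the net direction cannot be determined.

cannot be determined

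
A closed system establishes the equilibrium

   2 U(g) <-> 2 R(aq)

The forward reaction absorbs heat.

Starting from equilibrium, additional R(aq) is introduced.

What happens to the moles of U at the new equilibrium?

Adding R (aq), a product, drives the reaction to the left.
The net shift is to the left. U is a reactant, so its amount increases.

increases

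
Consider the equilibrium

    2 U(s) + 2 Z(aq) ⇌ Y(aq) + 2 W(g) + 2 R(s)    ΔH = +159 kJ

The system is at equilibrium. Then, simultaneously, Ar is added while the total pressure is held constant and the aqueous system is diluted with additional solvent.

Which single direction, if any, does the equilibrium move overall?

cannot be determined

Adding inert gas at constant total pressure expands the volume and lowers every reacting partial pressure. With Δn_gas = 2 − 0 = +2, Q moves away from K toward the side with fewer gas moles, so the system shifts toward the side with more gas moles — to the right.
Dilution lowers every aqueous concentration by the same factor. Δn_aq = 1 − 2 = -1, so the system shifts toward the side with more dissolved moles — to the left.
The individual effects push in opposite directions; without quantitative information the net direction cannot be determined.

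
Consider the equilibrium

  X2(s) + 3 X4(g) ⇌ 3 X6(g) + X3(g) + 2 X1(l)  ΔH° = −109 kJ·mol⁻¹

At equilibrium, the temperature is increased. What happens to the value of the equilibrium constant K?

K depends on temperature via the van 't Hoff relation. The forward reaction is exothermic, so raising T decreases K.

decreases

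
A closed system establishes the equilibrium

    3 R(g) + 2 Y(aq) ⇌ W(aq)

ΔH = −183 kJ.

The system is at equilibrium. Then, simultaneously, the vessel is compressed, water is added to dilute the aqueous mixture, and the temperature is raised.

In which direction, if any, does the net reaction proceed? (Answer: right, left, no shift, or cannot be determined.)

cannot be determined

Gas moles: reactants 3, products 0 (Δn_gas = -3). Compression shifts the system toward the side with fewer moles of gas — to the right.
Dilution lowers every aqueous concentration by the same factor. Δn_aq = 1 − 2 = -1, so the system shifts toward the side with more dissolved moles — to the left.
The forward reaction is exothermic. Raising T favours the endothermic direction — shift to the left.
The individual effects push in opposite directions; without quantitative information the net direction cannot be determined.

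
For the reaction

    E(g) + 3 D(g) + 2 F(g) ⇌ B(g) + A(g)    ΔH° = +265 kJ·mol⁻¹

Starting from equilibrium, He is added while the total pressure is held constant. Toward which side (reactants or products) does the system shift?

left

Adding inert gas at constant total pressure expands the volume and lowers every reacting partial pressure. With Δn_gas = 2 − 6 = -4, Q moves away from K toward the side with fewer gas moles, so the system shifts toward the side with more gas moles — to the left.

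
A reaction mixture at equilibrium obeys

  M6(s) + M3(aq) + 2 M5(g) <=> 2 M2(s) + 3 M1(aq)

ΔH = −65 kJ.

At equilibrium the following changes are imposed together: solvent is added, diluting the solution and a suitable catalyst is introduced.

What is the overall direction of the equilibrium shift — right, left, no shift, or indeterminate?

Dilution lowers every aqueous concentration by the same factor. Δn_aq = 3 − 1 = +2, so the system shifts toward the side with more dissolved moles — to the right.
A catalyst speeds both forward and reverse rates equally; it changes neither Q nor K — no shift from this change.
Only the nonzero effect(s) matter; the net shift is to the right.

right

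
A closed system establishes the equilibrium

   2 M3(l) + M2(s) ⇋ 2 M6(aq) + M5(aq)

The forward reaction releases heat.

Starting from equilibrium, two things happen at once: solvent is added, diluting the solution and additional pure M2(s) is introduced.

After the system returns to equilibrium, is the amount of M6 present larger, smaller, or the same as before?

increases

Dilution lowers every aqueous concentration by the same factor. Δn_aq = 3 − 0 = +3, so the system shifts toward the side with more dissolved moles — to the right.
M2 is a pure solid; its activity is 1 regardless of amount, so Q is unaffected — no shift from this change.
The net shift is to the right. M6 is a product, so its amount increases.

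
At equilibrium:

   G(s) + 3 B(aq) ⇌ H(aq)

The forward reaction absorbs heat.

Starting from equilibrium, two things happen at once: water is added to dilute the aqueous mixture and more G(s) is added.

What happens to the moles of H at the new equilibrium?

decreases

Dilution lowers every aqueous concentration by the same factor. Δn_aq = 1 − 3 = -2, so the system shifts toward the side with more dissolved moles — to the left.
G is a pure solid; its activity is 1 regardless of amount, so Q is unaffected — no shift from this change.
The net shift is to the left. H is a product, so its amount decreases.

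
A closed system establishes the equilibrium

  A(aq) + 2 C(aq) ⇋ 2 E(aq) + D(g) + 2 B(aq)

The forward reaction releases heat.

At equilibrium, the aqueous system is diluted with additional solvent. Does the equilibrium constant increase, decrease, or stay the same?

The equilibrium constant depends only on temperature. This perturbation may move the position of equilibrium, but since T is unchanged, K itself is unchanged.

unchanged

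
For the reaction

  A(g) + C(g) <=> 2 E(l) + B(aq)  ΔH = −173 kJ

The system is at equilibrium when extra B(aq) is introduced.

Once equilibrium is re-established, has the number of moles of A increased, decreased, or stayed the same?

increases

Adding B (aq), a product, drives the reaction to the left.
The net shift is to the left. A is a reactant, so its amount increases.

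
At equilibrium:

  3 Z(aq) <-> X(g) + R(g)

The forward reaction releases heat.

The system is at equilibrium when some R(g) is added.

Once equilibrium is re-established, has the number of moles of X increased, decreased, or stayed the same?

decreases

Adding R (g), a product, drives the reaction to the left.
The net shift is to the left. X is a product, so its amount decreases.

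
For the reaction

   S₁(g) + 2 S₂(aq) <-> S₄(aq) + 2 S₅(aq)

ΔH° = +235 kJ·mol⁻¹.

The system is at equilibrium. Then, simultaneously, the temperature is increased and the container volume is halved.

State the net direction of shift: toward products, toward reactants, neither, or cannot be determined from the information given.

right

The forward reaction is endothermic. Raising T favours the endothermic direction — shift to the right.
Gas moles: reactants 1, products 0 (Δn_gas = -1). Compression shifts the system toward the side with fewer moles of gas — to the right.
All effects act in the same direction — net shift to the right.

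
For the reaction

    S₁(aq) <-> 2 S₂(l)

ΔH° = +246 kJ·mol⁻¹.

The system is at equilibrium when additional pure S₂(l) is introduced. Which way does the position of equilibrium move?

S₂ is a pure liquid; its activity is 1 regardless of amount, so Q is unaffected — no shift from this change.

no shift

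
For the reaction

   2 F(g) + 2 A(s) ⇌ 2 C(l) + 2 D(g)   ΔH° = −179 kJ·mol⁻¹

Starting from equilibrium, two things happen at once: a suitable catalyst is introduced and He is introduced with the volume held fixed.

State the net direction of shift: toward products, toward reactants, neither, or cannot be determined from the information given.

A catalyst speeds both forward and reverse rates equally; it changes neither Q nor K — no shift from this change.
At constant volume, adding an inert gas leaves every reacting species' partial pressure unchanged, so Q is unchanged — no shift from this change.
None of the changes alters Q relative to K, so there is no net shift.

no shift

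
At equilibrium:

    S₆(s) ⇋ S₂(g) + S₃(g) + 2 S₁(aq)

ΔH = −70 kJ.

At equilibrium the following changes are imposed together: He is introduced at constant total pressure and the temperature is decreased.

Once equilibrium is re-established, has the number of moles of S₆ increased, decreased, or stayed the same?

Adding inert gas at constant total pressure expands the volume and lowers every reacting partial pressure. With Δn_gas = 2 − 0 = +2, Q moves away from K toward the side with fewer gas moles, so the system shifts toward the side with more gas moles — to the right.
The forward reaction is exothermic. Lowering T favours the exothermic direction — shift to the right.
The net shift is to the right. S₆ is a reactant, so its amount decreases.

decreases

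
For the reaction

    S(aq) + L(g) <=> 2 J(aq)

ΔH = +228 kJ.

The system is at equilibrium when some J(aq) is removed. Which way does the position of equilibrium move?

Removing J (aq), a product, drives the reaction to the right.

right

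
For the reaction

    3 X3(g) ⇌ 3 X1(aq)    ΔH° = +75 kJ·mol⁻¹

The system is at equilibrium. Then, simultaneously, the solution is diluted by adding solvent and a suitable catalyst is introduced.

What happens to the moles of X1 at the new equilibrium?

increases

Dilution lowers every aqueous concentration by the same factor. Δn_aq = 3 − 0 = +3, so the system shifts toward the side with more dissolved moles — to the right.
A catalyst speeds both forward and reverse rates equally; it changes neither Q nor K — no shift from this change.
The net shift is to the right. X1 is a product, so its amount increases.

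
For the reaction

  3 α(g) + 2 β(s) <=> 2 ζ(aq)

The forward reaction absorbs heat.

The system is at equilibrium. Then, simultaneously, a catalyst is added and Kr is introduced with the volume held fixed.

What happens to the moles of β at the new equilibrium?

A catalyst speeds both forward and reverse rates equally; it changes neither Q nor K — no shift from this change.
At constant volume, adding an inert gas leaves every reacting species' partial pressure unchanged, so Q is unchanged — no shift from this change.
No net shift occurs, so the amount of β is unchanged.

unchanged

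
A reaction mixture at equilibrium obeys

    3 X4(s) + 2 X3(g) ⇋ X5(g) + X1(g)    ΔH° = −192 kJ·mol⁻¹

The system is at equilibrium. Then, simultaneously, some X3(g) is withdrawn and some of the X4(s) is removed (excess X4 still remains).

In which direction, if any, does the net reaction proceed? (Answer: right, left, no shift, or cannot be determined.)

left

Removing X3 (g), a reactant, drives the reaction to the left.
X4 is a pure solid; its activity is 1 regardless of amount, so Q is unaffected — no shift from this change.
Only the nonzero effect(s) matter; the net shift is to the left.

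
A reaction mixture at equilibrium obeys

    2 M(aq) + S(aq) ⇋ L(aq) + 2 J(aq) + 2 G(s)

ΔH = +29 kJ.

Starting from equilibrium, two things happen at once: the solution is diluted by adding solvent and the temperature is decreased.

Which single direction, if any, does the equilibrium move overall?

Dilution scales every aqueous concentration by the same factor. Δn_aq = 3 − 3 = 0, so Q is unchanged — no shift.
The forward reaction is endothermic. Lowering T favours the exothermic direction — shift to the left.
Only the nonzero effect(s) matter; the net shift is to the left.

left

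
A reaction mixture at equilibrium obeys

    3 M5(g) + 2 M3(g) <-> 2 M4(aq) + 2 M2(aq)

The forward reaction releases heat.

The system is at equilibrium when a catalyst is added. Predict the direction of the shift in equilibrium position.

A catalyst speeds both forward and reverse rates equally; it changes neither Q nor K — no shift from this change.

no shift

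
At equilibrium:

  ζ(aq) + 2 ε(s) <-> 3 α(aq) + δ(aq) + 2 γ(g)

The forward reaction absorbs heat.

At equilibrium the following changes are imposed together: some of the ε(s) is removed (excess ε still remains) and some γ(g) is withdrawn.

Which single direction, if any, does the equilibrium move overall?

right

ε is a pure solid; its activity is 1 regardless of amount, so Q is unaffected — no shift from this change.
Removing γ (g), a product, drives the reaction to the right.
Only the nonzero effect(s) matter; the net shift is to the right.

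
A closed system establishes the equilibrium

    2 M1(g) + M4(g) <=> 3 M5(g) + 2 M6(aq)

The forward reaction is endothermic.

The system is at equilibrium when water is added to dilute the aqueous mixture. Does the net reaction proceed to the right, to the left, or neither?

right

Dilution lowers every aqueous concentration by the same factor. Δn_aq = 2 − 0 = +2, so the system shifts toward the side with more dissolved moles — to the right.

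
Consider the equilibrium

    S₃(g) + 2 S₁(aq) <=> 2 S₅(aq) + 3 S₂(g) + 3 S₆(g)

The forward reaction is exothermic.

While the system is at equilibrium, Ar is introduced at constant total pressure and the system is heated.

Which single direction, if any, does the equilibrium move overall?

cannot be determined

Adding inert gas at constant total pressure expands the volume and lowers every reacting partial pressure. With Δn_gas = 6 − 1 = +5, Q moves away from K toward the side with fewer gas moles, so the system shifts toward the side with more gas moles — to the right.
The forward reaction is exothermic. Raising T favours the endothermic direction — shift to the left.
The individual effects push in opposite directions; without quantitative information the net direction cannot be determined.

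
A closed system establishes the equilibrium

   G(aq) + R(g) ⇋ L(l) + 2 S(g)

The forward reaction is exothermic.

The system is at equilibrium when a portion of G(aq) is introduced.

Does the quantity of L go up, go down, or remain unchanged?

Adding G (aq), a reactant, drives the reaction to the right.
The net shift is to the right. L is a product, so its amount increases.

increases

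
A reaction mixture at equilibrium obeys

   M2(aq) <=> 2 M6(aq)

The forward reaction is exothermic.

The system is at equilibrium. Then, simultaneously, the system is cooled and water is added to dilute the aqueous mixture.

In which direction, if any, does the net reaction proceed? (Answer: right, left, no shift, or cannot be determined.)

The forward reaction is exothermic. Lowering T favours the exothermic direction — shift to the right.
Dilution lowers every aqueous concentration by the same factor. Δn_aq = 2 − 1 = +1, so the system shifts toward the side with more dissolved moles — to the right.
All effects act in the same direction — net shift to the right.

right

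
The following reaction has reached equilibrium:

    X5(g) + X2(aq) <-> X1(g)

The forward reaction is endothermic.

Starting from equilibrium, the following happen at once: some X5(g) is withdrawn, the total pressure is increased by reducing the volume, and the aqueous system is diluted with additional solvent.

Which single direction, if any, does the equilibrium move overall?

left

Removing X5 (g), a reactant, drives the reaction to the left.
Gas moles: reactants 1, products 1. Δn_gas = 0, so a volume change leaves Q equal to K — no shift from this change.
Dilution lowers every aqueous concentration by the same factor. Δn_aq = 0 − 1 = -1, so the system shifts toward the side with more dissolved moles — to the left.
Only the nonzero effect(s) matter; the net shift is to the left.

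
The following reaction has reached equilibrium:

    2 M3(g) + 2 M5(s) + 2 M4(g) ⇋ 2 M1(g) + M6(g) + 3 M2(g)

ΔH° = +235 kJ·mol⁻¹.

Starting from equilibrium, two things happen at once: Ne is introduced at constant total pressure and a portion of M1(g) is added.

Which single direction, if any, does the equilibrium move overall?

cannot be determined

Adding inert gas at constant total pressure expands the volume and lowers every reacting partial pressure. With Δn_gas = 6 − 4 = +2, Q moves away from K toward the side with fewer gas moles, so the system shifts toward the side with more gas moles — to the right.
Adding M1 (g), a product, drives the reaction to the left.
The individual effects push in opposite directions; without quantitative information the net direction cannot be determined.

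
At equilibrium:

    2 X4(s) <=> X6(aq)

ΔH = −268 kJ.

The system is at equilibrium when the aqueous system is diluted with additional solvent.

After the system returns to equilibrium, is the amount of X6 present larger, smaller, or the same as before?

Dilution lowers every aqueous concentration by the same factor. Δn_aq = 1 − 0 = +1, so the system shifts toward the side with more dissolved moles — to the right.
The net shift is to the right. X6 is a product, so its amount increases.

increases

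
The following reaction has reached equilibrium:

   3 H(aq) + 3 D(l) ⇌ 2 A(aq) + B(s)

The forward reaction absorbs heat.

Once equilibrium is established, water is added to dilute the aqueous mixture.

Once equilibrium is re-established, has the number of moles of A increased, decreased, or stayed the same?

decreases

Dilution lowers every aqueous concentration by the same factor. Δn_aq = 2 − 3 = -1, so the system shifts toward the side with more dissolved moles — to the left.
The net shift is to the left. A is a product, so its amount decreases.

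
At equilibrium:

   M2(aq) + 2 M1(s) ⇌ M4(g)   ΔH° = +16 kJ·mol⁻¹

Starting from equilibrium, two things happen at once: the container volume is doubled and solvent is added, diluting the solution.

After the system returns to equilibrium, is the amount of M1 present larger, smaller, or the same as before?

Gas moles: reactants 0, products 1 (Δn_gas = +1). Expansion shifts the system toward the side with more moles of gas — to the right.
Dilution lowers every aqueous concentration by the same factor. Δn_aq = 0 − 1 = -1, so the system shifts toward the side with more dissolved moles — to the left.
The two effects oppose each other, so the net shift — and hence the change in M1 — cannot be determined from the given information.

cannot be determined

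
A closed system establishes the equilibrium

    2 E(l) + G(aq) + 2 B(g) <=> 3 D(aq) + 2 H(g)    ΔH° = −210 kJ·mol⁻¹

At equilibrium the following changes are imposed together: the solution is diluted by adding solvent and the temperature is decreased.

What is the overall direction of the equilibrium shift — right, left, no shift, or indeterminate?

right

Dilution lowers every aqueous concentration by the same factor. Δn_aq = 3 − 1 = +2, so the system shifts toward the side with more dissolved moles — to the right.
The forward reaction is exothermic. Lowering T favours the exothermic direction — shift to the right.
All effects act in the same direction — net shift to the right.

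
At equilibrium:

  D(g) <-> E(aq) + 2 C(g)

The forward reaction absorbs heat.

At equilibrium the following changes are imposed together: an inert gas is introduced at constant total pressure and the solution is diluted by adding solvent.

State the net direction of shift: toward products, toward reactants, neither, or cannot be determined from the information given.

right

Adding inert gas at constant total pressure expands the volume and lowers every reacting partial pressure. With Δn_gas = 2 − 1 = +1, Q moves away from K toward the side with fewer gas moles, so the system shifts toward the side with more gas moles — to the right.
Dilution lowers every aqueous concentration by the same factor. Δn_aq = 1 − 0 = +1, so the system shifts toward the side with more dissolved moles — to the right.
All effects act in the same direction — net shift to the right.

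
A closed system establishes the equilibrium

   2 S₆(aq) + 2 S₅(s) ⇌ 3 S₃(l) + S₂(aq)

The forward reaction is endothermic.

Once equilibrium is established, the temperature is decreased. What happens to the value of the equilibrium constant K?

decreases

K depends on temperature via the van 't Hoff relation. The forward reaction is endothermic, so lowering T decreases K.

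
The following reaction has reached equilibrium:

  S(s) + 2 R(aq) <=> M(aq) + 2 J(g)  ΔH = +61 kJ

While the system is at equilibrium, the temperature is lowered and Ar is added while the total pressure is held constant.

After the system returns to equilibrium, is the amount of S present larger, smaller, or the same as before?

The forward reaction is endothermic. Lowering T favours the exothermic direction — shift to the left.
Adding inert gas at constant total pressure expands the volume and lowers every reacting partial pressure. With Δn_gas = 2 − 0 = +2, Q moves away from K toward the side with fewer gas moles, so the system shifts toward the side with more gas moles — to the right.
The two effects oppose each other, so the net shift — and hence the change in S — cannot be determined from the given information.

cannot be determined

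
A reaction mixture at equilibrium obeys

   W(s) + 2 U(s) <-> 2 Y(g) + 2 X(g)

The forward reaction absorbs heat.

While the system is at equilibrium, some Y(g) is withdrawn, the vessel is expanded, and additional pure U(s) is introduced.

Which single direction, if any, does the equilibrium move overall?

right

Removing Y (g), a product, drives the reaction to the right.
Gas moles: reactants 0, products 4 (Δn_gas = +4). Expansion shifts the system toward the side with more moles of gas — to the right.
U is a pure solid; its activity is 1 regardless of amount, so Q is unaffected — no shift from this change.
Only the nonzero effect(s) matter; the net shift is to the right.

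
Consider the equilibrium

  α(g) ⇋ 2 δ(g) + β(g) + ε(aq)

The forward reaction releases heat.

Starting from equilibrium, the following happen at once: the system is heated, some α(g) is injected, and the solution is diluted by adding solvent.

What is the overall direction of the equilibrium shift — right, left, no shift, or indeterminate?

cannot be determined

The forward reaction is exothermic. Raising T favours the endothermic direction — shift to the left.
Adding α (g), a reactant, drives the reaction to the right.
Dilution lowers every aqueous concentration by the same factor. Δn_aq = 1 − 0 = +1, so the system shifts toward the side with more dissolved moles — to the right.
The individual effects push in opposite directions; without quantitative information the net direction cannot be determined.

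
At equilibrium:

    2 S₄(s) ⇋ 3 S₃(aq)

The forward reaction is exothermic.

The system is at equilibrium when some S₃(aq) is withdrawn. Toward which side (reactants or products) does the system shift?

right

Removing S₃ (aq), a product, drives the reaction to the right.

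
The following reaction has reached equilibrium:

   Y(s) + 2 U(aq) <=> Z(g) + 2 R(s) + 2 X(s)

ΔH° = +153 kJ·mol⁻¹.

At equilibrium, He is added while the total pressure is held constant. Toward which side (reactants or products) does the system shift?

Adding inert gas at constant total pressure expands the volume and lowers every reacting partial pressure. With Δn_gas = 1 − 0 = +1, Q moves away from K toward the side with fewer gas moles, so the system shifts toward the side with more gas moles — to the right.

right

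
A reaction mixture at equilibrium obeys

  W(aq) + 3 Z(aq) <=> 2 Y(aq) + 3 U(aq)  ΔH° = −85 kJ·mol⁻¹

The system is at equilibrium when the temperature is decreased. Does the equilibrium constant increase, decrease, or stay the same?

K depends on temperature via the van 't Hoff relation. The forward reaction is exothermic, so lowering T increases K.

increases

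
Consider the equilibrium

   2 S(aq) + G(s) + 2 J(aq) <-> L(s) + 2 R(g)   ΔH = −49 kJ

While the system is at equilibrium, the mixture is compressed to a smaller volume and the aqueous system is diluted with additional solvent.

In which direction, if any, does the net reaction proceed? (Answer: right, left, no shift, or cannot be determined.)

left

Gas moles: reactants 0, products 2 (Δn_gas = +2). Compression shifts the system toward the side with fewer moles of gas — to the left.
Dilution lowers every aqueous concentration by the same factor. Δn_aq = 0 − 4 = -4, so the system shifts toward the side with more dissolved moles — to the left.
All effects act in the same direction — net shift to the left.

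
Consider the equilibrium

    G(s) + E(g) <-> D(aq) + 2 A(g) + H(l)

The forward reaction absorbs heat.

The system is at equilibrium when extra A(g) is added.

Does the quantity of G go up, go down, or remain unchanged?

Adding A (g), a product, drives the reaction to the left.
The net shift is to the left. G is a reactant, so its amount increases.

increases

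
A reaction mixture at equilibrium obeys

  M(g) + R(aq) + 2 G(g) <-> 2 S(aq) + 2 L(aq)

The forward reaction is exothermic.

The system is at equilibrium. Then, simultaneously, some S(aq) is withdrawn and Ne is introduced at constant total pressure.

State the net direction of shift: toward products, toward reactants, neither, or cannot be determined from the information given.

Removing S (aq), a product, drives the reaction to the right.
Adding inert gas at constant total pressure expands the volume and lowers every reacting partial pressure. With Δn_gas = 0 − 3 = -3, Q moves away from K toward the side with fewer gas moles, so the system shifts toward the side with more gas moles — to the left.
The individual effects push in opposite directions; without quantitative information the net direction cannot be determined.

cannot be determined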